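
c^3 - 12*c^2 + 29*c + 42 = (c - 7)*(c - 6)*(c + 1)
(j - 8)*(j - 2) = j^2 - 10*j + 16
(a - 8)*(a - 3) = a^2 - 11*a + 24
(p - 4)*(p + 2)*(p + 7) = p^3 + 5*p^2 - 22*p - 56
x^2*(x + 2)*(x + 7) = x^4 + 9*x^3 + 14*x^2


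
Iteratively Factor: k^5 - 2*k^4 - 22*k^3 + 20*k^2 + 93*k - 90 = (k + 3)*(k^4 - 5*k^3 - 7*k^2 + 41*k - 30) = (k - 2)*(k + 3)*(k^3 - 3*k^2 - 13*k + 15) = (k - 5)*(k - 2)*(k + 3)*(k^2 + 2*k - 3) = (k - 5)*(k - 2)*(k + 3)^2*(k - 1)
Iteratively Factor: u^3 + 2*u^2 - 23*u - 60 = (u + 4)*(u^2 - 2*u - 15) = (u + 3)*(u + 4)*(u - 5)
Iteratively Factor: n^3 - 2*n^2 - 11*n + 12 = (n + 3)*(n^2 - 5*n + 4) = (n - 1)*(n + 3)*(n - 4)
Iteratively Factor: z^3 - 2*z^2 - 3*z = (z + 1)*(z^2 - 3*z) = z*(z + 1)*(z - 3)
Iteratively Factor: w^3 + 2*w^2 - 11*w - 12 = (w + 4)*(w^2 - 2*w - 3) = (w - 3)*(w + 4)*(w + 1)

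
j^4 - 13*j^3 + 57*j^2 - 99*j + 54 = (j - 6)*(j - 3)^2*(j - 1)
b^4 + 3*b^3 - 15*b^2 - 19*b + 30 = (b - 3)*(b - 1)*(b + 2)*(b + 5)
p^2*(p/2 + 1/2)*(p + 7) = p^4/2 + 4*p^3 + 7*p^2/2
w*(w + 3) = w^2 + 3*w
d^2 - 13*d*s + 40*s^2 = (d - 8*s)*(d - 5*s)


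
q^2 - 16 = (q - 4)*(q + 4)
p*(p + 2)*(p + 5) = p^3 + 7*p^2 + 10*p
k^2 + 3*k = k*(k + 3)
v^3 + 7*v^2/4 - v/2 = v*(v - 1/4)*(v + 2)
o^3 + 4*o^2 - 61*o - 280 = (o - 8)*(o + 5)*(o + 7)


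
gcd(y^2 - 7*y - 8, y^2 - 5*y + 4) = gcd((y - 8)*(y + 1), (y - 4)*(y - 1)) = 1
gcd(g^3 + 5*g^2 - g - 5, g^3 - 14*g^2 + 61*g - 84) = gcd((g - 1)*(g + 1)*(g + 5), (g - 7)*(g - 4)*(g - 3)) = 1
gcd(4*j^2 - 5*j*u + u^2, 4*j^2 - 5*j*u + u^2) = 4*j^2 - 5*j*u + u^2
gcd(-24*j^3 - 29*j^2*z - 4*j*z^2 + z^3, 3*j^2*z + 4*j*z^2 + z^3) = 3*j^2 + 4*j*z + z^2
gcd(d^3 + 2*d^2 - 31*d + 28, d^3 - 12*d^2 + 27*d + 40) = 1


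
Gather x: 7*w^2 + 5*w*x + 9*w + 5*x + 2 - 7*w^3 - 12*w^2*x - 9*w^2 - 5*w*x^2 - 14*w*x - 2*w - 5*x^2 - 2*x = -7*w^3 - 2*w^2 + 7*w + x^2*(-5*w - 5) + x*(-12*w^2 - 9*w + 3) + 2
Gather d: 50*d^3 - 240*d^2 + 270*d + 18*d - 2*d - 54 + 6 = 50*d^3 - 240*d^2 + 286*d - 48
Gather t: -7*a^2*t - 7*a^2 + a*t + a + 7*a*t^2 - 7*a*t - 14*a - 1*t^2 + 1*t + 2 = -7*a^2 - 13*a + t^2*(7*a - 1) + t*(-7*a^2 - 6*a + 1) + 2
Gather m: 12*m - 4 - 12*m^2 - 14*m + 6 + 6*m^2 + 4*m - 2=-6*m^2 + 2*m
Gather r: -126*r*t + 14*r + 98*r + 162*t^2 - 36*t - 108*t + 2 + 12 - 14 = r*(112 - 126*t) + 162*t^2 - 144*t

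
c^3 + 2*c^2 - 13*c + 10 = (c - 2)*(c - 1)*(c + 5)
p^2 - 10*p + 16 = (p - 8)*(p - 2)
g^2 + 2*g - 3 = (g - 1)*(g + 3)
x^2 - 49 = (x - 7)*(x + 7)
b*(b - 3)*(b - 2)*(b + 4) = b^4 - b^3 - 14*b^2 + 24*b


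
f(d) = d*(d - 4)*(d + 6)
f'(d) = d*(d - 4) + d*(d + 6) + (d - 4)*(d + 6) = 3*d^2 + 4*d - 24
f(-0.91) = 22.74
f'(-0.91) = -25.16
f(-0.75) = 18.70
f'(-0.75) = -25.31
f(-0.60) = 14.90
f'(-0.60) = -25.32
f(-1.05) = 26.25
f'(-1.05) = -24.89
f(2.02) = -32.08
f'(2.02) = -3.68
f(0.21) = -4.94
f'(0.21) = -23.03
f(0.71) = -15.67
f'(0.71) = -19.65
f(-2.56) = 57.77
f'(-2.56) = -14.58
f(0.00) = 0.00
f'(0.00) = -24.00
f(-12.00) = -1152.00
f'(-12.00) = 360.00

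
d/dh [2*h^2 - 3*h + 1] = 4*h - 3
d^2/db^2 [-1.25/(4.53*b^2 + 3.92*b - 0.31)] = (51.30225*b^2 + 44.394*b - 1.25*(9.06*b + 3.92)*(18.12*b + 7.84) - 3.51075)/(4.53*b^2 + 3.92*b - 0.31)^3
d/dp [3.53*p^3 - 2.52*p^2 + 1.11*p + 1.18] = 10.59*p^2 - 5.04*p + 1.11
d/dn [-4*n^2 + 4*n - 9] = 4 - 8*n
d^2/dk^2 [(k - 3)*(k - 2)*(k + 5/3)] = 6*k - 20/3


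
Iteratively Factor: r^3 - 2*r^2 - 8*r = (r - 4)*(r^2 + 2*r) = r*(r - 4)*(r + 2)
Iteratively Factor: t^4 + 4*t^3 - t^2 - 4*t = (t + 4)*(t^3 - t) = t*(t + 4)*(t^2 - 1) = t*(t - 1)*(t + 4)*(t + 1)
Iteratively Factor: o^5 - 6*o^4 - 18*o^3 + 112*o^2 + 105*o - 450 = (o + 3)*(o^4 - 9*o^3 + 9*o^2 + 85*o - 150) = (o + 3)^2*(o^3 - 12*o^2 + 45*o - 50) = (o - 2)*(o + 3)^2*(o^2 - 10*o + 25) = (o - 5)*(o - 2)*(o + 3)^2*(o - 5)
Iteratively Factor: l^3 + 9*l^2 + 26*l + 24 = (l + 3)*(l^2 + 6*l + 8) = (l + 3)*(l + 4)*(l + 2)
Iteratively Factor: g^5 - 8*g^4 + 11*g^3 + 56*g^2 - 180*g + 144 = (g + 3)*(g^4 - 11*g^3 + 44*g^2 - 76*g + 48) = (g - 3)*(g + 3)*(g^3 - 8*g^2 + 20*g - 16) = (g - 3)*(g - 2)*(g + 3)*(g^2 - 6*g + 8) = (g - 4)*(g - 3)*(g - 2)*(g + 3)*(g - 2)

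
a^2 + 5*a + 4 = (a + 1)*(a + 4)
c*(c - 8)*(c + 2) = c^3 - 6*c^2 - 16*c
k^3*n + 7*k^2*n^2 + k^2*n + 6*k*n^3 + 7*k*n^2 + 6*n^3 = (k + n)*(k + 6*n)*(k*n + n)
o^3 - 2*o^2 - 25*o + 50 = (o - 5)*(o - 2)*(o + 5)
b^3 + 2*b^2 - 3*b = b*(b - 1)*(b + 3)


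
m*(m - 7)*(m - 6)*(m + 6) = m^4 - 7*m^3 - 36*m^2 + 252*m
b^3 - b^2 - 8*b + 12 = (b - 2)^2*(b + 3)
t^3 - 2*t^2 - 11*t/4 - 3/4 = (t - 3)*(t + 1/2)^2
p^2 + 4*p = p*(p + 4)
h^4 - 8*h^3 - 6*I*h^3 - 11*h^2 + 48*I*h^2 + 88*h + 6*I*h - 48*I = (h - 8)*(h - 3*I)*(h - 2*I)*(h - I)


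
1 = 1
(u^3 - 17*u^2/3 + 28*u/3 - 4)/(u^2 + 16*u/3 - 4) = (u^2 - 5*u + 6)/(u + 6)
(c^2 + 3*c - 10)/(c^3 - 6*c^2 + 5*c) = (c^2 + 3*c - 10)/(c*(c^2 - 6*c + 5))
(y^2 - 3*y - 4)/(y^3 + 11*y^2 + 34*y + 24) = (y - 4)/(y^2 + 10*y + 24)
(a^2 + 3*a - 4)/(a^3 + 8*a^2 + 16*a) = (a - 1)/(a*(a + 4))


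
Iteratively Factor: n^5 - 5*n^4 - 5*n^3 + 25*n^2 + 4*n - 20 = (n - 5)*(n^4 - 5*n^2 + 4) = (n - 5)*(n + 1)*(n^3 - n^2 - 4*n + 4) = (n - 5)*(n - 2)*(n + 1)*(n^2 + n - 2) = (n - 5)*(n - 2)*(n - 1)*(n + 1)*(n + 2)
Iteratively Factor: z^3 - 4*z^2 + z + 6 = (z + 1)*(z^2 - 5*z + 6) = (z - 2)*(z + 1)*(z - 3)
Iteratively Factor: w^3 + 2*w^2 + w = (w)*(w^2 + 2*w + 1) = w*(w + 1)*(w + 1)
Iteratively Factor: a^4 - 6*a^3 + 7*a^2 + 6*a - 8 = (a - 2)*(a^3 - 4*a^2 - a + 4) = (a - 4)*(a - 2)*(a^2 - 1) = (a - 4)*(a - 2)*(a + 1)*(a - 1)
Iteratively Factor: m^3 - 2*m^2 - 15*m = (m - 5)*(m^2 + 3*m) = m*(m - 5)*(m + 3)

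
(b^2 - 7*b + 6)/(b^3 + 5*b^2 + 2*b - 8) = (b - 6)/(b^2 + 6*b + 8)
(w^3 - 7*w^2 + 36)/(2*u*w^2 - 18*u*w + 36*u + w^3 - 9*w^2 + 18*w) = (w + 2)/(2*u + w)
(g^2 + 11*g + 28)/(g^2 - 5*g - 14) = (g^2 + 11*g + 28)/(g^2 - 5*g - 14)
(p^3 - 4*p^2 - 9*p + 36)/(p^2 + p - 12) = (p^2 - p - 12)/(p + 4)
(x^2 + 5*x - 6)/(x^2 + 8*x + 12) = (x - 1)/(x + 2)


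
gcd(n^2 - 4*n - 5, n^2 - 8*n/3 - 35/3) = n - 5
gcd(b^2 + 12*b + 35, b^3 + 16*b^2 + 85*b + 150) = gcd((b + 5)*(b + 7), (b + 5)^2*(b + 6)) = b + 5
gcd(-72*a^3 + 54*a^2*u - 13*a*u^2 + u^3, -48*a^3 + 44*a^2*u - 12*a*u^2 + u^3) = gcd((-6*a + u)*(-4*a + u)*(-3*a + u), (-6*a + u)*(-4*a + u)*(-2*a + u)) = 24*a^2 - 10*a*u + u^2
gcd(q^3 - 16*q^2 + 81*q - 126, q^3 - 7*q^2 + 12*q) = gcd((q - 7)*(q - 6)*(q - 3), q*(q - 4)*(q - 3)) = q - 3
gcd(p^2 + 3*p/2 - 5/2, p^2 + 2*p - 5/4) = p + 5/2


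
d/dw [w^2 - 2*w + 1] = 2*w - 2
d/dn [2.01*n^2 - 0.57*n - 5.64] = 4.02*n - 0.57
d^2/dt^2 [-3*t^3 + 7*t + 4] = -18*t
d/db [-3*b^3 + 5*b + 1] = 5 - 9*b^2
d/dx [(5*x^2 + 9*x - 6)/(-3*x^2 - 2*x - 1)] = (17*x^2 - 46*x - 21)/(9*x^4 + 12*x^3 + 10*x^2 + 4*x + 1)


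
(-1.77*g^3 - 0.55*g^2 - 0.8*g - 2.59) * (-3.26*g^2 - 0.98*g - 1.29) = 5.7702*g^5 + 3.5276*g^4 + 5.4303*g^3 + 9.9369*g^2 + 3.5702*g + 3.3411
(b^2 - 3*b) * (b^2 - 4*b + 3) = b^4 - 7*b^3 + 15*b^2 - 9*b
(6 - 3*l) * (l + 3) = -3*l^2 - 3*l + 18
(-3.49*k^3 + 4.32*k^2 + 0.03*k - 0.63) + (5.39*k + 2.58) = -3.49*k^3 + 4.32*k^2 + 5.42*k + 1.95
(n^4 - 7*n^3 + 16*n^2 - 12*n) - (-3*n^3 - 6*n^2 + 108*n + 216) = n^4 - 4*n^3 + 22*n^2 - 120*n - 216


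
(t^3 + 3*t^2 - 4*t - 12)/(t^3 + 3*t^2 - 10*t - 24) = (t^2 + t - 6)/(t^2 + t - 12)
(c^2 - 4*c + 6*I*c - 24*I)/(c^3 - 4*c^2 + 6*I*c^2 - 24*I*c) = 1/c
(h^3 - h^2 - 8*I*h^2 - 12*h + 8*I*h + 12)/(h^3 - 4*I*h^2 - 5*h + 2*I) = (h^2 - h*(1 + 6*I) + 6*I)/(h^2 - 2*I*h - 1)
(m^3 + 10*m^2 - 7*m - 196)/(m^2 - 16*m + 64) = (m^3 + 10*m^2 - 7*m - 196)/(m^2 - 16*m + 64)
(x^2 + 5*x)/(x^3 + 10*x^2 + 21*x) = (x + 5)/(x^2 + 10*x + 21)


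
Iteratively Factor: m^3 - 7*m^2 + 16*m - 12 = (m - 3)*(m^2 - 4*m + 4) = (m - 3)*(m - 2)*(m - 2)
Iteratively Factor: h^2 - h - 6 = (h - 3)*(h + 2)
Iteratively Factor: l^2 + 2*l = (l)*(l + 2)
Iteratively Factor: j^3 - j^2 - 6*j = (j - 3)*(j^2 + 2*j) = j*(j - 3)*(j + 2)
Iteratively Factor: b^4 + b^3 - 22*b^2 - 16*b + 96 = (b - 2)*(b^3 + 3*b^2 - 16*b - 48) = (b - 2)*(b + 4)*(b^2 - b - 12) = (b - 4)*(b - 2)*(b + 4)*(b + 3)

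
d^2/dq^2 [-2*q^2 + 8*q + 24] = -4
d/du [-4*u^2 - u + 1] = -8*u - 1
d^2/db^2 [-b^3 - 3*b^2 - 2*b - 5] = -6*b - 6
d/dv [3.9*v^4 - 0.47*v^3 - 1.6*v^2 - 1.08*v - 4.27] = 15.6*v^3 - 1.41*v^2 - 3.2*v - 1.08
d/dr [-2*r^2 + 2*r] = 2 - 4*r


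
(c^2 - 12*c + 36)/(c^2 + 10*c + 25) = (c^2 - 12*c + 36)/(c^2 + 10*c + 25)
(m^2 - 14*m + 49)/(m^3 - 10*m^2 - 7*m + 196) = 1/(m + 4)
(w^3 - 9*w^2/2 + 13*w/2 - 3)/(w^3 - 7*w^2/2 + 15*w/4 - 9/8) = 4*(w^2 - 3*w + 2)/(4*w^2 - 8*w + 3)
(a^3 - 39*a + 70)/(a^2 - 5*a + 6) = (a^2 + 2*a - 35)/(a - 3)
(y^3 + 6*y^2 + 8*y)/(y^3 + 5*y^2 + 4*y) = (y + 2)/(y + 1)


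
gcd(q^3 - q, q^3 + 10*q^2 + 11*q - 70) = 1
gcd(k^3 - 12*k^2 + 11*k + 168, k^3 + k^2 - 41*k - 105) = k^2 - 4*k - 21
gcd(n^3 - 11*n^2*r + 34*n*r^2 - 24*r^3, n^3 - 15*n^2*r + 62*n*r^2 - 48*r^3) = n^2 - 7*n*r + 6*r^2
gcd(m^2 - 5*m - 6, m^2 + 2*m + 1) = m + 1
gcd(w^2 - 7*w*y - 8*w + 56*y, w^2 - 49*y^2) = -w + 7*y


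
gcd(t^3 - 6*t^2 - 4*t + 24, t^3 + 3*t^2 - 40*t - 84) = t^2 - 4*t - 12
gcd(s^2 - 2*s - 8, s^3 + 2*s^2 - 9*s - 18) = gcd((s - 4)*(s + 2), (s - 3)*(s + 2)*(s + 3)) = s + 2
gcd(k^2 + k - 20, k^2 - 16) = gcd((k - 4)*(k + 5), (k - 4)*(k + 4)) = k - 4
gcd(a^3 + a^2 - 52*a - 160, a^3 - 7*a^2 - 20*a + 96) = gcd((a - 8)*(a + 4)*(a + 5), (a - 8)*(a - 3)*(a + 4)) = a^2 - 4*a - 32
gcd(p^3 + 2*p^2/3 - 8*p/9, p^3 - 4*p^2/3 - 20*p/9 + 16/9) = p^2 + 2*p/3 - 8/9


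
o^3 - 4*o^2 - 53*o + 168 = (o - 8)*(o - 3)*(o + 7)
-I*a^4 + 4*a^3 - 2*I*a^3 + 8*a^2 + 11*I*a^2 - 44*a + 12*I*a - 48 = (a - 3)*(a + 4)*(a + 4*I)*(-I*a - I)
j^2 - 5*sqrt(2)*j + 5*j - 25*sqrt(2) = (j + 5)*(j - 5*sqrt(2))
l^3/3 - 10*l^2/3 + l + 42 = (l/3 + 1)*(l - 7)*(l - 6)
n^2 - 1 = (n - 1)*(n + 1)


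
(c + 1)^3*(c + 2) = c^4 + 5*c^3 + 9*c^2 + 7*c + 2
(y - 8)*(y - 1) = y^2 - 9*y + 8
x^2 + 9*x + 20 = (x + 4)*(x + 5)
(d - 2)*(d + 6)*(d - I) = d^3 + 4*d^2 - I*d^2 - 12*d - 4*I*d + 12*I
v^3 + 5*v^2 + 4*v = v*(v + 1)*(v + 4)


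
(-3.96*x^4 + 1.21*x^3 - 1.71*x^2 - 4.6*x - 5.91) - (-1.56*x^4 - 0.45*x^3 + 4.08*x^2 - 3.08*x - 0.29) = -2.4*x^4 + 1.66*x^3 - 5.79*x^2 - 1.52*x - 5.62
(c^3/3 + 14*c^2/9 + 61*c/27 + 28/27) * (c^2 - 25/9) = c^5/3 + 14*c^4/9 + 4*c^3/3 - 266*c^2/81 - 1525*c/243 - 700/243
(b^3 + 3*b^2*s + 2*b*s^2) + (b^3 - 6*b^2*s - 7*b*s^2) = 2*b^3 - 3*b^2*s - 5*b*s^2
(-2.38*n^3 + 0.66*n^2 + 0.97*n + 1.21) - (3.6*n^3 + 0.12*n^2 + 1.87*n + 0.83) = -5.98*n^3 + 0.54*n^2 - 0.9*n + 0.38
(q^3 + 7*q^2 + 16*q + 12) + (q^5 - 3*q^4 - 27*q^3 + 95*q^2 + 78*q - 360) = q^5 - 3*q^4 - 26*q^3 + 102*q^2 + 94*q - 348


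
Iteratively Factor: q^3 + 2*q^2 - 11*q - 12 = (q + 1)*(q^2 + q - 12) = (q - 3)*(q + 1)*(q + 4)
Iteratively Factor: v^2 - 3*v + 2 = (v - 2)*(v - 1)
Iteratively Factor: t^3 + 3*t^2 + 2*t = (t)*(t^2 + 3*t + 2) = t*(t + 2)*(t + 1)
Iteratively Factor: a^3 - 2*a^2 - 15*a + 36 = (a - 3)*(a^2 + a - 12) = (a - 3)^2*(a + 4)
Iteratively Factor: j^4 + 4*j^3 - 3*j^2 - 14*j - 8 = (j + 4)*(j^3 - 3*j - 2) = (j + 1)*(j + 4)*(j^2 - j - 2) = (j + 1)^2*(j + 4)*(j - 2)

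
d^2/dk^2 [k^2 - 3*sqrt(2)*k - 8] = 2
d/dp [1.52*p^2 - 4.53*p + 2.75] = 3.04*p - 4.53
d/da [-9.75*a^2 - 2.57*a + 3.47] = -19.5*a - 2.57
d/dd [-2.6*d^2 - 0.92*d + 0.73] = -5.2*d - 0.92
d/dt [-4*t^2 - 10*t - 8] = -8*t - 10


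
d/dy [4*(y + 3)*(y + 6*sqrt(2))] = 8*y + 12 + 24*sqrt(2)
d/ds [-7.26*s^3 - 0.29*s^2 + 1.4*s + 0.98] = -21.78*s^2 - 0.58*s + 1.4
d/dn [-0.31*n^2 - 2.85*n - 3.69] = -0.62*n - 2.85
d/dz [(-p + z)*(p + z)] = 2*z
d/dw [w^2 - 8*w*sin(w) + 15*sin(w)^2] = -8*w*cos(w) + 2*w - 8*sin(w) + 15*sin(2*w)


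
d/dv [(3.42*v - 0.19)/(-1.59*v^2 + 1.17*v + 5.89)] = (5.4378*v^2 - 0.6042*v + 20.3661)/(2.5281*v^4 - 3.7206*v^3 - 17.3613*v^2 + 13.7826*v + 34.6921)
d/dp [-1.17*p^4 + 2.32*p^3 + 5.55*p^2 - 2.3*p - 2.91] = -4.68*p^3 + 6.96*p^2 + 11.1*p - 2.3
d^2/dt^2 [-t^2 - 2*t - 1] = -2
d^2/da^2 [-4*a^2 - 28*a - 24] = -8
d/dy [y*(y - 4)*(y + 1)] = 3*y^2 - 6*y - 4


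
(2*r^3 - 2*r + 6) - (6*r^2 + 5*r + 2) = 2*r^3 - 6*r^2 - 7*r + 4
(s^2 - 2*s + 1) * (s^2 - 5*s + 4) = s^4 - 7*s^3 + 15*s^2 - 13*s + 4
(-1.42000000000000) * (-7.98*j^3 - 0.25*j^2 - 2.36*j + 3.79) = 11.3316*j^3 + 0.355*j^2 + 3.3512*j - 5.3818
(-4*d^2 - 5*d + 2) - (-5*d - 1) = 3 - 4*d^2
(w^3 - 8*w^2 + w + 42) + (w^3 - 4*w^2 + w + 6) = 2*w^3 - 12*w^2 + 2*w + 48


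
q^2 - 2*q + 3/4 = (q - 3/2)*(q - 1/2)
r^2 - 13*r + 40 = (r - 8)*(r - 5)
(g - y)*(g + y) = g^2 - y^2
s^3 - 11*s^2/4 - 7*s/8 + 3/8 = (s - 3)*(s - 1/4)*(s + 1/2)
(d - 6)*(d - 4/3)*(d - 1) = d^3 - 25*d^2/3 + 46*d/3 - 8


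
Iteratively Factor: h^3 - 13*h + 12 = (h - 3)*(h^2 + 3*h - 4) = (h - 3)*(h + 4)*(h - 1)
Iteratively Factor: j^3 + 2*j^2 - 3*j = (j)*(j^2 + 2*j - 3) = j*(j - 1)*(j + 3)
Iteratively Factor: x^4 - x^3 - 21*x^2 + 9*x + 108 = (x - 3)*(x^3 + 2*x^2 - 15*x - 36) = (x - 3)*(x + 3)*(x^2 - x - 12) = (x - 3)*(x + 3)^2*(x - 4)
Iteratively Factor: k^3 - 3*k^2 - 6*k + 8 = (k - 4)*(k^2 + k - 2) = (k - 4)*(k - 1)*(k + 2)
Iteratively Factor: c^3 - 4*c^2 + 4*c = (c)*(c^2 - 4*c + 4) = c*(c - 2)*(c - 2)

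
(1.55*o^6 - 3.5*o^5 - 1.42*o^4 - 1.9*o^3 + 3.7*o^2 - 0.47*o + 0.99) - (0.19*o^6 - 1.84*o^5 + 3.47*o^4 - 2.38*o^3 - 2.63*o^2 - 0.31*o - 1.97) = 1.36*o^6 - 1.66*o^5 - 4.89*o^4 + 0.48*o^3 + 6.33*o^2 - 0.16*o + 2.96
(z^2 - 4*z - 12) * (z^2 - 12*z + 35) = z^4 - 16*z^3 + 71*z^2 + 4*z - 420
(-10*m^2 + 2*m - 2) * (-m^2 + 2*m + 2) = 10*m^4 - 22*m^3 - 14*m^2 - 4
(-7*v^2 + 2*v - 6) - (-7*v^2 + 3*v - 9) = 3 - v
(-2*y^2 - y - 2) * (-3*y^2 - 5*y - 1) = 6*y^4 + 13*y^3 + 13*y^2 + 11*y + 2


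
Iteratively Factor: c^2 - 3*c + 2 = (c - 1)*(c - 2)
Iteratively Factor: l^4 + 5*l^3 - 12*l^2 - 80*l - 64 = (l + 4)*(l^3 + l^2 - 16*l - 16) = (l - 4)*(l + 4)*(l^2 + 5*l + 4) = (l - 4)*(l + 4)^2*(l + 1)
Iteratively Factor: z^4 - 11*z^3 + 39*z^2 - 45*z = (z - 3)*(z^3 - 8*z^2 + 15*z) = (z - 3)^2*(z^2 - 5*z) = (z - 5)*(z - 3)^2*(z)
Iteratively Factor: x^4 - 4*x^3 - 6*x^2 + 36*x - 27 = (x - 1)*(x^3 - 3*x^2 - 9*x + 27) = (x - 3)*(x - 1)*(x^2 - 9) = (x - 3)^2*(x - 1)*(x + 3)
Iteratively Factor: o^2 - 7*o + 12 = (o - 4)*(o - 3)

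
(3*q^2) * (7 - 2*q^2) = -6*q^4 + 21*q^2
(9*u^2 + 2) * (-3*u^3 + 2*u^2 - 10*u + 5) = -27*u^5 + 18*u^4 - 96*u^3 + 49*u^2 - 20*u + 10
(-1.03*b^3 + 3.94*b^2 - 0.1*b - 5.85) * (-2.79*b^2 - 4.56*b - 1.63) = 2.8737*b^5 - 6.2958*b^4 - 16.0085*b^3 + 10.3553*b^2 + 26.839*b + 9.5355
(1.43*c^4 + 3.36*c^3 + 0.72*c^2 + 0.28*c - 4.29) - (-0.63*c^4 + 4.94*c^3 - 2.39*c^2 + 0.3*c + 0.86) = 2.06*c^4 - 1.58*c^3 + 3.11*c^2 - 0.02*c - 5.15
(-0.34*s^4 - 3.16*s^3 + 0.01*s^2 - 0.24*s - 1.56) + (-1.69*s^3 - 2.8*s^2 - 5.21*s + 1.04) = -0.34*s^4 - 4.85*s^3 - 2.79*s^2 - 5.45*s - 0.52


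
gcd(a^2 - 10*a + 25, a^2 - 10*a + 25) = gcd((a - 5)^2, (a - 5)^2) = a^2 - 10*a + 25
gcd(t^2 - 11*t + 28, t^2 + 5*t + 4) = 1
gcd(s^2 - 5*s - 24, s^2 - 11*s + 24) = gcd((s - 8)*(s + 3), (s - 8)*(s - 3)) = s - 8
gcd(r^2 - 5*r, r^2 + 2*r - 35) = r - 5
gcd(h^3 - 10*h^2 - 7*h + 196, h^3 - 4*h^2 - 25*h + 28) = h^2 - 3*h - 28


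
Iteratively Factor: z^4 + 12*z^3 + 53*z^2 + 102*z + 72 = (z + 3)*(z^3 + 9*z^2 + 26*z + 24) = (z + 3)^2*(z^2 + 6*z + 8) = (z + 3)^2*(z + 4)*(z + 2)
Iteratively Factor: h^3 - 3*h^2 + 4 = (h - 2)*(h^2 - h - 2) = (h - 2)^2*(h + 1)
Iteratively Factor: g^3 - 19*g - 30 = (g + 3)*(g^2 - 3*g - 10) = (g - 5)*(g + 3)*(g + 2)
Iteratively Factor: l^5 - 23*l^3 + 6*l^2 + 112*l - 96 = (l - 1)*(l^4 + l^3 - 22*l^2 - 16*l + 96) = (l - 1)*(l + 3)*(l^3 - 2*l^2 - 16*l + 32) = (l - 4)*(l - 1)*(l + 3)*(l^2 + 2*l - 8) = (l - 4)*(l - 1)*(l + 3)*(l + 4)*(l - 2)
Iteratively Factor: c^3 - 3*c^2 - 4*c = (c + 1)*(c^2 - 4*c) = (c - 4)*(c + 1)*(c)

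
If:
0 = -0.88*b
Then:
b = 0.00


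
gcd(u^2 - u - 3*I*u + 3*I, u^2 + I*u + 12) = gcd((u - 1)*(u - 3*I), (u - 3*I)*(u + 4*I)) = u - 3*I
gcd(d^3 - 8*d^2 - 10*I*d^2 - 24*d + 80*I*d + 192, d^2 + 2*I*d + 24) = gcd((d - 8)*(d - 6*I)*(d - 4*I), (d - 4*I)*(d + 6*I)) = d - 4*I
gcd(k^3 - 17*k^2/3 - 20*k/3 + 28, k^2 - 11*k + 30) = k - 6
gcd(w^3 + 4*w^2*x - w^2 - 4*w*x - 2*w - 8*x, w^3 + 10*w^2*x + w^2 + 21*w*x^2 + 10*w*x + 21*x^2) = w + 1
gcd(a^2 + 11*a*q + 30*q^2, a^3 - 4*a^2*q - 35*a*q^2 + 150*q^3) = a + 6*q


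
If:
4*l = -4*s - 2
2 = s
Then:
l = -5/2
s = 2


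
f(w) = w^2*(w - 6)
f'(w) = w^2 + 2*w*(w - 6) = 3*w*(w - 4)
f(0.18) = -0.19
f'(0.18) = -2.06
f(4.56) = -29.94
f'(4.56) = 7.66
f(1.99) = -15.88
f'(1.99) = -12.00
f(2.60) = -22.98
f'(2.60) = -10.92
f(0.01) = -0.00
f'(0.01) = -0.12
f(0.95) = -4.56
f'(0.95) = -8.69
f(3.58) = -31.02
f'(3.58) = -4.51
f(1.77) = -13.25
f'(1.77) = -11.84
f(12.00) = 864.00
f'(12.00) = 288.00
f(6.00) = 0.00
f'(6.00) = 36.00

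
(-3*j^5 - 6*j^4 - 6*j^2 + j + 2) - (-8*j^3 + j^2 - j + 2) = -3*j^5 - 6*j^4 + 8*j^3 - 7*j^2 + 2*j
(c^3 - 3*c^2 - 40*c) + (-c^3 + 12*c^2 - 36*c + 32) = 9*c^2 - 76*c + 32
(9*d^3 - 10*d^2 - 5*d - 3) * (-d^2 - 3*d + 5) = -9*d^5 - 17*d^4 + 80*d^3 - 32*d^2 - 16*d - 15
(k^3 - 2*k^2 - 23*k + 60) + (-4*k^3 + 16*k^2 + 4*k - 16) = -3*k^3 + 14*k^2 - 19*k + 44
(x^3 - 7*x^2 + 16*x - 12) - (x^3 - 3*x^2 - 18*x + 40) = -4*x^2 + 34*x - 52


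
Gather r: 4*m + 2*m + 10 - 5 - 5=6*m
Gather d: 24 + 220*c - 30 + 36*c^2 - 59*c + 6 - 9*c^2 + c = 27*c^2 + 162*c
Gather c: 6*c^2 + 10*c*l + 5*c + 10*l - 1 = 6*c^2 + c*(10*l + 5) + 10*l - 1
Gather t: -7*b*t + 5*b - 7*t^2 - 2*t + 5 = 5*b - 7*t^2 + t*(-7*b - 2) + 5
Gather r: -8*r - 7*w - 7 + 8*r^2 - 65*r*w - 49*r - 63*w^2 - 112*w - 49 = 8*r^2 + r*(-65*w - 57) - 63*w^2 - 119*w - 56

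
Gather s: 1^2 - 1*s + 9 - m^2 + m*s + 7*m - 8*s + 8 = -m^2 + 7*m + s*(m - 9) + 18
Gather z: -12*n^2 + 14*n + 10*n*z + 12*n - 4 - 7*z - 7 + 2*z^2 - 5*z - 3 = -12*n^2 + 26*n + 2*z^2 + z*(10*n - 12) - 14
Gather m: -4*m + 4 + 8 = 12 - 4*m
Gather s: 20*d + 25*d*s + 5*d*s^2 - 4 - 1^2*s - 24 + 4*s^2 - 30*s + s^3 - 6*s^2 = 20*d + s^3 + s^2*(5*d - 2) + s*(25*d - 31) - 28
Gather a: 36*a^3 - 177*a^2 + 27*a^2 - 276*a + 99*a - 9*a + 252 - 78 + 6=36*a^3 - 150*a^2 - 186*a + 180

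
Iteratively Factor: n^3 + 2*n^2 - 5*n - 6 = (n - 2)*(n^2 + 4*n + 3) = (n - 2)*(n + 3)*(n + 1)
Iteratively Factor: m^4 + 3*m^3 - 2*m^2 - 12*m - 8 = (m - 2)*(m^3 + 5*m^2 + 8*m + 4) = (m - 2)*(m + 1)*(m^2 + 4*m + 4) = (m - 2)*(m + 1)*(m + 2)*(m + 2)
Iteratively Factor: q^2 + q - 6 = (q + 3)*(q - 2)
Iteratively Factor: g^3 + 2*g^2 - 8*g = (g - 2)*(g^2 + 4*g) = (g - 2)*(g + 4)*(g)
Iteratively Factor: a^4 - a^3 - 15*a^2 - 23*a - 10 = (a + 1)*(a^3 - 2*a^2 - 13*a - 10) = (a - 5)*(a + 1)*(a^2 + 3*a + 2) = (a - 5)*(a + 1)*(a + 2)*(a + 1)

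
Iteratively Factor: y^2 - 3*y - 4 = (y + 1)*(y - 4)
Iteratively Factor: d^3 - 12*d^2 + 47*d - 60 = (d - 5)*(d^2 - 7*d + 12) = (d - 5)*(d - 4)*(d - 3)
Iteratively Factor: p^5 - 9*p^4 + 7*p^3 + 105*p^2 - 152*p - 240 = (p - 4)*(p^4 - 5*p^3 - 13*p^2 + 53*p + 60) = (p - 4)*(p + 3)*(p^3 - 8*p^2 + 11*p + 20) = (p - 4)*(p + 1)*(p + 3)*(p^2 - 9*p + 20) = (p - 4)^2*(p + 1)*(p + 3)*(p - 5)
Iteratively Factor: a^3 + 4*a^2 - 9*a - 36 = (a + 3)*(a^2 + a - 12) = (a - 3)*(a + 3)*(a + 4)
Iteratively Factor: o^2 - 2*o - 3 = (o + 1)*(o - 3)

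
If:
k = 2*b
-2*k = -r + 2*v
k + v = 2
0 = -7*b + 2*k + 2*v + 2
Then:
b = 6/7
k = 12/7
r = 4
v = 2/7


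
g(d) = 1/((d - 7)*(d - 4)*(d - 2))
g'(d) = -1/((d - 7)*(d - 4)*(d - 2)^2) - 1/((d - 7)*(d - 4)^2*(d - 2)) - 1/((d - 7)^2*(d - 4)*(d - 2)) = (-(d - 7)*(d - 4) - (d - 7)*(d - 2) - (d - 4)*(d - 2))/((d - 7)^2*(d - 4)^2*(d - 2)^2)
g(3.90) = 1.70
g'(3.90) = 16.63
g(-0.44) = -0.01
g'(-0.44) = -0.01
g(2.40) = 0.34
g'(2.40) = -0.56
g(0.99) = -0.05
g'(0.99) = -0.08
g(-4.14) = -0.00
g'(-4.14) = -0.00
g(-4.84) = -0.00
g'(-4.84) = -0.00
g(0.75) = -0.04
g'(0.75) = -0.05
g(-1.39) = -0.01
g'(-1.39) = -0.00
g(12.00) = 0.00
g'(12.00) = 0.00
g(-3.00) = 0.00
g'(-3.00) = 0.00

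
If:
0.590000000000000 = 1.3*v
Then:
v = 0.45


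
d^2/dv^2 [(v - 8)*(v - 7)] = 2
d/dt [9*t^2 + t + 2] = 18*t + 1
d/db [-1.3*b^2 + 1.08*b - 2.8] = 1.08 - 2.6*b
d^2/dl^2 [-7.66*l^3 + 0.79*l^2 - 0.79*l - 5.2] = 1.58 - 45.96*l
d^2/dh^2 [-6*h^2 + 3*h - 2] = -12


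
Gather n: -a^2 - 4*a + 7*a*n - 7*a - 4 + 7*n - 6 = -a^2 - 11*a + n*(7*a + 7) - 10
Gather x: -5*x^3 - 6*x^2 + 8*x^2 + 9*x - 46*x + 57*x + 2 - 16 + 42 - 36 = -5*x^3 + 2*x^2 + 20*x - 8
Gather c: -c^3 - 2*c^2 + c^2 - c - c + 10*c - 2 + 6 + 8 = -c^3 - c^2 + 8*c + 12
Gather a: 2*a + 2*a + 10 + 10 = 4*a + 20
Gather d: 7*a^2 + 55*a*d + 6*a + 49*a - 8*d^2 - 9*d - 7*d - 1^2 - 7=7*a^2 + 55*a - 8*d^2 + d*(55*a - 16) - 8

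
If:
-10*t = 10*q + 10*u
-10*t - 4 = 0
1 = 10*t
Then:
No Solution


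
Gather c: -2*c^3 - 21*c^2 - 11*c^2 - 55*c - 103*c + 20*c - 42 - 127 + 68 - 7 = -2*c^3 - 32*c^2 - 138*c - 108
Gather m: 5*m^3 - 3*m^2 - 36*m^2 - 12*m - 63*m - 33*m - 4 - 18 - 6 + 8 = 5*m^3 - 39*m^2 - 108*m - 20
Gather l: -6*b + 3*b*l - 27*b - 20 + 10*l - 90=-33*b + l*(3*b + 10) - 110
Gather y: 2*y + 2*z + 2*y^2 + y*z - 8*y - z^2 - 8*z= 2*y^2 + y*(z - 6) - z^2 - 6*z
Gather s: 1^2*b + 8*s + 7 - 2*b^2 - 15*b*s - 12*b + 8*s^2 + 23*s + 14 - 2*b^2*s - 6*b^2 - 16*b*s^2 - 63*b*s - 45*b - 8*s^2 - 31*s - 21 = -8*b^2 - 16*b*s^2 - 56*b + s*(-2*b^2 - 78*b)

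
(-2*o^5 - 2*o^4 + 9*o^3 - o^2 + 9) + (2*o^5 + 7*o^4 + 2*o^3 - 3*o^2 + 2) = 5*o^4 + 11*o^3 - 4*o^2 + 11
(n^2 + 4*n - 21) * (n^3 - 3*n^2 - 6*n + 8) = n^5 + n^4 - 39*n^3 + 47*n^2 + 158*n - 168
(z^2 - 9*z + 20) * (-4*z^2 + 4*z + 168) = -4*z^4 + 40*z^3 + 52*z^2 - 1432*z + 3360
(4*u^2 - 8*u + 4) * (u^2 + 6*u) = 4*u^4 + 16*u^3 - 44*u^2 + 24*u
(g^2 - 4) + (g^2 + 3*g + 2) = 2*g^2 + 3*g - 2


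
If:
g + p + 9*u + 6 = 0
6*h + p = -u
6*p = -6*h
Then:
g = -46*u/5 - 6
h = -u/5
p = u/5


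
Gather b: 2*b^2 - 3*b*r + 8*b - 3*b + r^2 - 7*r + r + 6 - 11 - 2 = 2*b^2 + b*(5 - 3*r) + r^2 - 6*r - 7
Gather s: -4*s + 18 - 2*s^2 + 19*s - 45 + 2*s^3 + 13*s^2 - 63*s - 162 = 2*s^3 + 11*s^2 - 48*s - 189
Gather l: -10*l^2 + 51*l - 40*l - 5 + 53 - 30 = -10*l^2 + 11*l + 18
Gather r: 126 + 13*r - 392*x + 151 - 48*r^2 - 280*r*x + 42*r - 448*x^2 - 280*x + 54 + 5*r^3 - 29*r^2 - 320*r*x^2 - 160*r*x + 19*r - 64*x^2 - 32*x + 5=5*r^3 - 77*r^2 + r*(-320*x^2 - 440*x + 74) - 512*x^2 - 704*x + 336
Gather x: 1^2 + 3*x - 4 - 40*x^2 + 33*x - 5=-40*x^2 + 36*x - 8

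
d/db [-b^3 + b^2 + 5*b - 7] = -3*b^2 + 2*b + 5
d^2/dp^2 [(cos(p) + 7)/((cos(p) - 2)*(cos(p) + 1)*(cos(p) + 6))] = 2*(-506*(1 - cos(p)^2)^2 + 57*sin(p)^6 - 2*cos(p)^7 + 18*cos(p)^6 - 218*cos(p)^5 + 175*cos(p)^3 - 1428*cos(p)^2 - 144*cos(p) + 1221)/((cos(p) - 2)^3*(cos(p) + 1)^3*(cos(p) + 6)^3)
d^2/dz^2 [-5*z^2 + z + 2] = -10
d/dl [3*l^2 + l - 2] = 6*l + 1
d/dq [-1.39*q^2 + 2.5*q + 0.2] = 2.5 - 2.78*q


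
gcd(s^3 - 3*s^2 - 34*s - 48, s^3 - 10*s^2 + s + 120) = s^2 - 5*s - 24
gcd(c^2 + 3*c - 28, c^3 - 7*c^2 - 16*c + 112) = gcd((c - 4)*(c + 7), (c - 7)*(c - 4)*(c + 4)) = c - 4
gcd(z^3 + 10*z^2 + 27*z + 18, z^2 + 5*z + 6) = z + 3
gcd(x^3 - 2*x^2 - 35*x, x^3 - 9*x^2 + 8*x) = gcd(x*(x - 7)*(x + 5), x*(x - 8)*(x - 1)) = x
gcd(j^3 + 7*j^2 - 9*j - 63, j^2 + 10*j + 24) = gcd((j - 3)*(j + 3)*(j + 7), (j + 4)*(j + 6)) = 1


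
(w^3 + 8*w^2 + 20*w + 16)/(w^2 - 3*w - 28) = (w^2 + 4*w + 4)/(w - 7)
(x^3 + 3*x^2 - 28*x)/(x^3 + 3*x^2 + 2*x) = (x^2 + 3*x - 28)/(x^2 + 3*x + 2)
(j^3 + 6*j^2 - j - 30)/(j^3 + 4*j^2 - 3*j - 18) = (j + 5)/(j + 3)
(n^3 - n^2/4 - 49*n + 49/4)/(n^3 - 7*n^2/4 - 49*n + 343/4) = (4*n - 1)/(4*n - 7)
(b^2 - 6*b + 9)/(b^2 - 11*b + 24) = (b - 3)/(b - 8)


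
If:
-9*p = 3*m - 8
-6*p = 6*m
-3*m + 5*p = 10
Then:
No Solution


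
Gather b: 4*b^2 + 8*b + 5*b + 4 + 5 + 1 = 4*b^2 + 13*b + 10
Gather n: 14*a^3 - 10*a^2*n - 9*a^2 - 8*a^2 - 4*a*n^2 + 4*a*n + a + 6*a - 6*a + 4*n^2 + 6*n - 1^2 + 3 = 14*a^3 - 17*a^2 + a + n^2*(4 - 4*a) + n*(-10*a^2 + 4*a + 6) + 2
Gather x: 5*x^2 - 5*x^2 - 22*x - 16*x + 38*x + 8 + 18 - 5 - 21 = 0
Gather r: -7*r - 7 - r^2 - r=-r^2 - 8*r - 7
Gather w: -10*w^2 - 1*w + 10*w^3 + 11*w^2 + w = 10*w^3 + w^2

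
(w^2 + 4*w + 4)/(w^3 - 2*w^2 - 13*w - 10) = (w + 2)/(w^2 - 4*w - 5)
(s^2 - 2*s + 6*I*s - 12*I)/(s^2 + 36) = (s - 2)/(s - 6*I)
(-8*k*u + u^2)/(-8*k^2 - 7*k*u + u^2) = u/(k + u)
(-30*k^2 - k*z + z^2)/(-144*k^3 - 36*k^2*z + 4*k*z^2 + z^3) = (5*k + z)/(24*k^2 + 10*k*z + z^2)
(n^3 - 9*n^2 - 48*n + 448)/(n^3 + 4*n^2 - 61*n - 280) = (n - 8)/(n + 5)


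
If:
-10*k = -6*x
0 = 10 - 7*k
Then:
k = 10/7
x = 50/21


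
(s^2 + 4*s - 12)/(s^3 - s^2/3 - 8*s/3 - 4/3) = 3*(s + 6)/(3*s^2 + 5*s + 2)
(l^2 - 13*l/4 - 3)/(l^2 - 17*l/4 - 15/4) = (l - 4)/(l - 5)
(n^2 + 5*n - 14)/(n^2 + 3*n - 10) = (n + 7)/(n + 5)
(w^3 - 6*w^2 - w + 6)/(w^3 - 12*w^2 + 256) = (w^3 - 6*w^2 - w + 6)/(w^3 - 12*w^2 + 256)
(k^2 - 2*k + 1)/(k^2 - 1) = (k - 1)/(k + 1)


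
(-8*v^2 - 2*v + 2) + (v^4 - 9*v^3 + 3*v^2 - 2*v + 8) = v^4 - 9*v^3 - 5*v^2 - 4*v + 10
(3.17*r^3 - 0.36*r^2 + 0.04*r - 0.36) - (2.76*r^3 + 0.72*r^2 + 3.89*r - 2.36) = 0.41*r^3 - 1.08*r^2 - 3.85*r + 2.0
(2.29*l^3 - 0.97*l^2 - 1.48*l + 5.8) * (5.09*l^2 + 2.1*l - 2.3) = 11.6561*l^5 - 0.128299999999999*l^4 - 14.8372*l^3 + 28.645*l^2 + 15.584*l - 13.34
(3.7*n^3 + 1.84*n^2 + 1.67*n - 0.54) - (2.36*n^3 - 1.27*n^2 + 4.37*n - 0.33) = 1.34*n^3 + 3.11*n^2 - 2.7*n - 0.21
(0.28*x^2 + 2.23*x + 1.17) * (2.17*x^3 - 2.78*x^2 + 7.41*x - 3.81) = 0.6076*x^5 + 4.0607*x^4 - 1.5857*x^3 + 12.2049*x^2 + 0.173399999999999*x - 4.4577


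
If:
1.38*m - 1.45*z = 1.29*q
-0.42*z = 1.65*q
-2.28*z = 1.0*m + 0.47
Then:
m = -0.12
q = 0.04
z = -0.15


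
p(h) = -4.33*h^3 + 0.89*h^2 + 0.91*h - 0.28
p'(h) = -12.99*h^2 + 1.78*h + 0.91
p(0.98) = -2.61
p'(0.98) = -9.82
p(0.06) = -0.22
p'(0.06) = 0.97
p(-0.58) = 0.34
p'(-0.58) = -4.49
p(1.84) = -22.57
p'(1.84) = -39.79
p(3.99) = -257.53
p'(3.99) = -198.79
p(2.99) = -105.35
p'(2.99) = -109.90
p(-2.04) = 38.33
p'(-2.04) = -56.78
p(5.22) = -587.16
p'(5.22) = -343.76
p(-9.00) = 3220.19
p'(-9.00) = -1067.30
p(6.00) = -898.06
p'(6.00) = -456.05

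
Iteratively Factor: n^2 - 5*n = (n)*(n - 5)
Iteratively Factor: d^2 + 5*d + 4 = (d + 4)*(d + 1)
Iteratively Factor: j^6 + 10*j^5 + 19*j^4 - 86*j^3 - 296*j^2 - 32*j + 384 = (j + 4)*(j^5 + 6*j^4 - 5*j^3 - 66*j^2 - 32*j + 96) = (j - 1)*(j + 4)*(j^4 + 7*j^3 + 2*j^2 - 64*j - 96) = (j - 3)*(j - 1)*(j + 4)*(j^3 + 10*j^2 + 32*j + 32) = (j - 3)*(j - 1)*(j + 2)*(j + 4)*(j^2 + 8*j + 16) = (j - 3)*(j - 1)*(j + 2)*(j + 4)^2*(j + 4)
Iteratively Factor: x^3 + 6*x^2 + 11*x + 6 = (x + 2)*(x^2 + 4*x + 3) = (x + 2)*(x + 3)*(x + 1)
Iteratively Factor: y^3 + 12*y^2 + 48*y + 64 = (y + 4)*(y^2 + 8*y + 16) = (y + 4)^2*(y + 4)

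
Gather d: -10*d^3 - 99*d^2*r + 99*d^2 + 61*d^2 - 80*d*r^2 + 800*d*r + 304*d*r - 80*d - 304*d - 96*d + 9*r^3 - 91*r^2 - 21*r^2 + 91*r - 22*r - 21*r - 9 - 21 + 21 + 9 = -10*d^3 + d^2*(160 - 99*r) + d*(-80*r^2 + 1104*r - 480) + 9*r^3 - 112*r^2 + 48*r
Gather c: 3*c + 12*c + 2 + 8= 15*c + 10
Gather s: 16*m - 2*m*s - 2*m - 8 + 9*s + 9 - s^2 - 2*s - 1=14*m - s^2 + s*(7 - 2*m)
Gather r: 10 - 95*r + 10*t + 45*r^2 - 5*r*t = 45*r^2 + r*(-5*t - 95) + 10*t + 10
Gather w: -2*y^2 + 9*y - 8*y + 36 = -2*y^2 + y + 36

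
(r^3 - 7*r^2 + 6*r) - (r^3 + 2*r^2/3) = -23*r^2/3 + 6*r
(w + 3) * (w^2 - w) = w^3 + 2*w^2 - 3*w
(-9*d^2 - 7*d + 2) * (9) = -81*d^2 - 63*d + 18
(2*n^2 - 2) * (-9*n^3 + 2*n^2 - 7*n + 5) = -18*n^5 + 4*n^4 + 4*n^3 + 6*n^2 + 14*n - 10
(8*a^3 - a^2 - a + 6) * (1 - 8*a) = -64*a^4 + 16*a^3 + 7*a^2 - 49*a + 6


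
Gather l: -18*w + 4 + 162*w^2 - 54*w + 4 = 162*w^2 - 72*w + 8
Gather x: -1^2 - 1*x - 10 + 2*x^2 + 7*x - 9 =2*x^2 + 6*x - 20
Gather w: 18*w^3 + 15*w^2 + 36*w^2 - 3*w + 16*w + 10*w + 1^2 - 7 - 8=18*w^3 + 51*w^2 + 23*w - 14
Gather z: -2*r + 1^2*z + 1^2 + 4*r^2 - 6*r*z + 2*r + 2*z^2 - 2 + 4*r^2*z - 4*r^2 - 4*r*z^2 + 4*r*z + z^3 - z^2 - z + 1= z^3 + z^2*(1 - 4*r) + z*(4*r^2 - 2*r)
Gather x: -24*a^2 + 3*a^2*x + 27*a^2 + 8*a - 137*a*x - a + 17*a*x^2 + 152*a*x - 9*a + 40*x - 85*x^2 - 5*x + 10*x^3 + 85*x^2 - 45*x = 3*a^2 + 17*a*x^2 - 2*a + 10*x^3 + x*(3*a^2 + 15*a - 10)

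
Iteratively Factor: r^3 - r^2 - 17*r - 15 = (r + 1)*(r^2 - 2*r - 15) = (r - 5)*(r + 1)*(r + 3)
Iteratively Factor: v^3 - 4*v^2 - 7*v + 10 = (v + 2)*(v^2 - 6*v + 5) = (v - 1)*(v + 2)*(v - 5)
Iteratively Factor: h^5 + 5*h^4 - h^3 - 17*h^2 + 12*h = (h - 1)*(h^4 + 6*h^3 + 5*h^2 - 12*h) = (h - 1)^2*(h^3 + 7*h^2 + 12*h) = h*(h - 1)^2*(h^2 + 7*h + 12) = h*(h - 1)^2*(h + 4)*(h + 3)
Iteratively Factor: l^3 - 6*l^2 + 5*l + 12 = (l + 1)*(l^2 - 7*l + 12) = (l - 3)*(l + 1)*(l - 4)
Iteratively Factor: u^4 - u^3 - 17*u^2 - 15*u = (u + 3)*(u^3 - 4*u^2 - 5*u) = u*(u + 3)*(u^2 - 4*u - 5) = u*(u + 1)*(u + 3)*(u - 5)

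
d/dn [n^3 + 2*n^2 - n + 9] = 3*n^2 + 4*n - 1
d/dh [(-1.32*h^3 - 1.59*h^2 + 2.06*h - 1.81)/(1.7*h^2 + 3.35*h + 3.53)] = (-2.244*h^4 - 8.844*h^3 - 22.8073*h^2 - 5.0714*h + 13.3353)/(2.89*h^4 + 11.39*h^3 + 23.2245*h^2 + 23.651*h + 12.4609)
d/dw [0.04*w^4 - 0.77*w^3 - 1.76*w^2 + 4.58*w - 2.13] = 0.16*w^3 - 2.31*w^2 - 3.52*w + 4.58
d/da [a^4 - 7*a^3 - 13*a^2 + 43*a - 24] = 4*a^3 - 21*a^2 - 26*a + 43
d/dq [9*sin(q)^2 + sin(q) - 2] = (18*sin(q) + 1)*cos(q)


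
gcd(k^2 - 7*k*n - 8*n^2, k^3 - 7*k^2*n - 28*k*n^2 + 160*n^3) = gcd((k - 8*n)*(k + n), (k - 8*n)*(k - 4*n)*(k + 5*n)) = k - 8*n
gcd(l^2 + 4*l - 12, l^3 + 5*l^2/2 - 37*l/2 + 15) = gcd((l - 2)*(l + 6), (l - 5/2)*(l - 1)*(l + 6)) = l + 6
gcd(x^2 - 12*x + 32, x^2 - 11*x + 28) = x - 4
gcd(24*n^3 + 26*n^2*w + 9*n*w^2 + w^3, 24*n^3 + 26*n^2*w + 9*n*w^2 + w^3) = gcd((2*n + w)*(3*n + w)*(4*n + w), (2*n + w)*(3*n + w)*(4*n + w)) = 24*n^3 + 26*n^2*w + 9*n*w^2 + w^3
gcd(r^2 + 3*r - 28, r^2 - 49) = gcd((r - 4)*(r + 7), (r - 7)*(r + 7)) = r + 7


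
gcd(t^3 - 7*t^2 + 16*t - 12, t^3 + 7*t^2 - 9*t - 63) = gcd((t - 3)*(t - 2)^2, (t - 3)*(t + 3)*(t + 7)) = t - 3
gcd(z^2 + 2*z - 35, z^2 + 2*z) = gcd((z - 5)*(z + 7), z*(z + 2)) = 1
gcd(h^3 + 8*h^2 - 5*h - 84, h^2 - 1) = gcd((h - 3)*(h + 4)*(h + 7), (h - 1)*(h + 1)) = 1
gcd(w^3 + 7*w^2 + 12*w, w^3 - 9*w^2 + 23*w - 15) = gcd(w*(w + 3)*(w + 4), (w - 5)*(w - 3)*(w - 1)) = 1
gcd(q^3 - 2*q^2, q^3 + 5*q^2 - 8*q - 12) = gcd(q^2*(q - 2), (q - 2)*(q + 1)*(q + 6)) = q - 2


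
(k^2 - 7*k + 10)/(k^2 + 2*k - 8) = (k - 5)/(k + 4)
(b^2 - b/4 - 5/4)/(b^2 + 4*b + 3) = (b - 5/4)/(b + 3)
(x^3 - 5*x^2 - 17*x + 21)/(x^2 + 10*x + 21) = (x^2 - 8*x + 7)/(x + 7)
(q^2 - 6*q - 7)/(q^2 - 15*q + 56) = (q + 1)/(q - 8)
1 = 1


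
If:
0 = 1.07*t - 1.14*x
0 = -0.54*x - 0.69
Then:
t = -1.36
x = -1.28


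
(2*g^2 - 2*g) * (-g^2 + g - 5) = -2*g^4 + 4*g^3 - 12*g^2 + 10*g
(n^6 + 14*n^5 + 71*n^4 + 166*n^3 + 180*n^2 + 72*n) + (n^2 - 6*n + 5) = n^6 + 14*n^5 + 71*n^4 + 166*n^3 + 181*n^2 + 66*n + 5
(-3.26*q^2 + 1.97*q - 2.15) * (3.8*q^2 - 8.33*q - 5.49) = -12.388*q^4 + 34.6418*q^3 - 6.6827*q^2 + 7.0942*q + 11.8035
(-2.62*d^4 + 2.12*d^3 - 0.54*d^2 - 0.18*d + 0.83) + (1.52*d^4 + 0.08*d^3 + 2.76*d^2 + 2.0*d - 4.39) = -1.1*d^4 + 2.2*d^3 + 2.22*d^2 + 1.82*d - 3.56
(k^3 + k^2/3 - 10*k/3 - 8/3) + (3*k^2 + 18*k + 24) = k^3 + 10*k^2/3 + 44*k/3 + 64/3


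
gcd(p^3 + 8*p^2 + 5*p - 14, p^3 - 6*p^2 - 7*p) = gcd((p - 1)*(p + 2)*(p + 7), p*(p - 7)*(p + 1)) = 1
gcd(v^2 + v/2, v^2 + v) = v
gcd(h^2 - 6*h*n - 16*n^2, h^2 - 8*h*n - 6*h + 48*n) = h - 8*n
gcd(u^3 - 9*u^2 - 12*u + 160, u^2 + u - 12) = u + 4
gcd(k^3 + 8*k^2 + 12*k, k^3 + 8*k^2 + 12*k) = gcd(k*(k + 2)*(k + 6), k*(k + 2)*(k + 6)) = k^3 + 8*k^2 + 12*k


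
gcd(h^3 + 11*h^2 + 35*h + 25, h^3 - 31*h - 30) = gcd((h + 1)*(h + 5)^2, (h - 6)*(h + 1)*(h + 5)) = h^2 + 6*h + 5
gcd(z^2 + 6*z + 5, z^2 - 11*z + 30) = 1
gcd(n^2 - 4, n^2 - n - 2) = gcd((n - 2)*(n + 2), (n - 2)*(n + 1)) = n - 2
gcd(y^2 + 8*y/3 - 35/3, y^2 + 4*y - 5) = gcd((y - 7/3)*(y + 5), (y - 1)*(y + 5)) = y + 5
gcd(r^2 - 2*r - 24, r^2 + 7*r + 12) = r + 4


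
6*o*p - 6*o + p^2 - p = (6*o + p)*(p - 1)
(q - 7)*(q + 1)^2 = q^3 - 5*q^2 - 13*q - 7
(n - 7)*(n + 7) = n^2 - 49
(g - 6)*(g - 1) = g^2 - 7*g + 6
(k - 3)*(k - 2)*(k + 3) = k^3 - 2*k^2 - 9*k + 18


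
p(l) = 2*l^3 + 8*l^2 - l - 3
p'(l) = 6*l^2 + 16*l - 1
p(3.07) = 127.20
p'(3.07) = 104.67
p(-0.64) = 0.39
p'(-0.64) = -8.78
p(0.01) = -3.01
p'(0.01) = -0.84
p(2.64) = 86.92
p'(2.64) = 83.06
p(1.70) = 28.25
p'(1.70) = 43.54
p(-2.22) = 16.77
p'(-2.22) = -6.95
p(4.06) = 258.66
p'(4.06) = 162.86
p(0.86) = 3.33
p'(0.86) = 17.20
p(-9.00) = -804.00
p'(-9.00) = 341.00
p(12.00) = 4593.00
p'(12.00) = 1055.00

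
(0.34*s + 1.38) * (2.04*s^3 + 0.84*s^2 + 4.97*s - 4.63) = 0.6936*s^4 + 3.1008*s^3 + 2.849*s^2 + 5.2844*s - 6.3894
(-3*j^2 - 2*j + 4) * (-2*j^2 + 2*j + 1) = 6*j^4 - 2*j^3 - 15*j^2 + 6*j + 4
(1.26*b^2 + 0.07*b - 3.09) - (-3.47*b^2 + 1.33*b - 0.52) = 4.73*b^2 - 1.26*b - 2.57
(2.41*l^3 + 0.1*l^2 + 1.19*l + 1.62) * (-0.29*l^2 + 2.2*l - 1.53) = -0.6989*l^5 + 5.273*l^4 - 3.8124*l^3 + 1.9952*l^2 + 1.7433*l - 2.4786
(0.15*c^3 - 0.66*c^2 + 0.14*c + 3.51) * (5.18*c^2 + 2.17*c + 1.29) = 0.777*c^5 - 3.0933*c^4 - 0.5135*c^3 + 17.6342*c^2 + 7.7973*c + 4.5279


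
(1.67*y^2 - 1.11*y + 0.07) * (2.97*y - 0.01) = 4.9599*y^3 - 3.3134*y^2 + 0.219*y - 0.0007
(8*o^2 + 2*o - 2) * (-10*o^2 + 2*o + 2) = -80*o^4 - 4*o^3 + 40*o^2 - 4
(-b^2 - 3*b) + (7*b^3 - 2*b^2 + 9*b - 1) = 7*b^3 - 3*b^2 + 6*b - 1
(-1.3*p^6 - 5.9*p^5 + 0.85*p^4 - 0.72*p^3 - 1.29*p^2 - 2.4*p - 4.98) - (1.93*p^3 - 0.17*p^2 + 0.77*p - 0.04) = -1.3*p^6 - 5.9*p^5 + 0.85*p^4 - 2.65*p^3 - 1.12*p^2 - 3.17*p - 4.94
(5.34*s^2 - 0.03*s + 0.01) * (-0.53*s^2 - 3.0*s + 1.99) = -2.8302*s^4 - 16.0041*s^3 + 10.7113*s^2 - 0.0897*s + 0.0199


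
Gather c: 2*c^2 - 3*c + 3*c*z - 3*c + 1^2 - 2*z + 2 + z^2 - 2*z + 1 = 2*c^2 + c*(3*z - 6) + z^2 - 4*z + 4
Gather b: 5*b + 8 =5*b + 8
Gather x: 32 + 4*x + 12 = 4*x + 44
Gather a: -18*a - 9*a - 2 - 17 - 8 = -27*a - 27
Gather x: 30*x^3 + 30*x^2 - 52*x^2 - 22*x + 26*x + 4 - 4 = 30*x^3 - 22*x^2 + 4*x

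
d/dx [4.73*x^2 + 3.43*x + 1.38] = 9.46*x + 3.43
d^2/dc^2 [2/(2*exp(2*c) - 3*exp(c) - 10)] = 2*((3 - 8*exp(c))*(-2*exp(2*c) + 3*exp(c) + 10) - 2*(4*exp(c) - 3)^2*exp(c))*exp(c)/(-2*exp(2*c) + 3*exp(c) + 10)^3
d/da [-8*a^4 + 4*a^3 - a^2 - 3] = 2*a*(-16*a^2 + 6*a - 1)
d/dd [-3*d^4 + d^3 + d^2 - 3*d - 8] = -12*d^3 + 3*d^2 + 2*d - 3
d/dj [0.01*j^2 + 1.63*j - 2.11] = 0.02*j + 1.63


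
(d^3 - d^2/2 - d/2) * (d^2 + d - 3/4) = d^5 + d^4/2 - 7*d^3/4 - d^2/8 + 3*d/8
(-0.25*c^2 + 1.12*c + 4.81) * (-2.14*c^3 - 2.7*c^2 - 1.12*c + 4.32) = 0.535*c^5 - 1.7218*c^4 - 13.0374*c^3 - 15.3214*c^2 - 0.548799999999999*c + 20.7792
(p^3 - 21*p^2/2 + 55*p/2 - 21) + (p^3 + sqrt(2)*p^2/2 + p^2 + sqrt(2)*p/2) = 2*p^3 - 19*p^2/2 + sqrt(2)*p^2/2 + sqrt(2)*p/2 + 55*p/2 - 21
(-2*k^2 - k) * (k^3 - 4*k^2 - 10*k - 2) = -2*k^5 + 7*k^4 + 24*k^3 + 14*k^2 + 2*k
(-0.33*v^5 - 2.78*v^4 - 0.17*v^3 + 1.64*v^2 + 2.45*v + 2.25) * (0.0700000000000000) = -0.0231*v^5 - 0.1946*v^4 - 0.0119*v^3 + 0.1148*v^2 + 0.1715*v + 0.1575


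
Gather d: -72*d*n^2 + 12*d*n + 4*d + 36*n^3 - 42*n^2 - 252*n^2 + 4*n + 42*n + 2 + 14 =d*(-72*n^2 + 12*n + 4) + 36*n^3 - 294*n^2 + 46*n + 16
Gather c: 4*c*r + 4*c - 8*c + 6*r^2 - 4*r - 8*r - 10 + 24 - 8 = c*(4*r - 4) + 6*r^2 - 12*r + 6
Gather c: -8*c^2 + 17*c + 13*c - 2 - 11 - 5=-8*c^2 + 30*c - 18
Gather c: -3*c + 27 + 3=30 - 3*c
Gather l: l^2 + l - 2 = l^2 + l - 2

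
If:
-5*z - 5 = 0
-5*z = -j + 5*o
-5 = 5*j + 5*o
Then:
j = -5/3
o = 2/3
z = -1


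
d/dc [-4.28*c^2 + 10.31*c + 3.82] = 10.31 - 8.56*c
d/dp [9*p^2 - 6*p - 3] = 18*p - 6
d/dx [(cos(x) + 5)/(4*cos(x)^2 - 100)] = sin(x)/(4*(cos(x) - 5)^2)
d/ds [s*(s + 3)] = 2*s + 3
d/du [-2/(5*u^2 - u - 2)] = 2*(10*u - 1)/(-5*u^2 + u + 2)^2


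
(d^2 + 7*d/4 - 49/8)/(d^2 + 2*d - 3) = (8*d^2 + 14*d - 49)/(8*(d^2 + 2*d - 3))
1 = 1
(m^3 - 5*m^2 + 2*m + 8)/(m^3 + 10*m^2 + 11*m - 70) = (m^2 - 3*m - 4)/(m^2 + 12*m + 35)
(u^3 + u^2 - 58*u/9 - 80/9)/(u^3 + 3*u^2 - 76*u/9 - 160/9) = (u + 2)/(u + 4)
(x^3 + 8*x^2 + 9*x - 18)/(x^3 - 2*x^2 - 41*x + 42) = (x + 3)/(x - 7)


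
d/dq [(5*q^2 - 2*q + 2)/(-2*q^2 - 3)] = 2*(-2*q^2 - 11*q + 3)/(4*q^4 + 12*q^2 + 9)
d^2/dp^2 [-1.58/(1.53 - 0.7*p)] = 1.5484/(0.7*p - 1.53)^3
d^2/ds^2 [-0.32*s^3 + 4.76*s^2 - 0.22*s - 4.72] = 9.52 - 1.92*s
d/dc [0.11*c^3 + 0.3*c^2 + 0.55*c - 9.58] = 0.33*c^2 + 0.6*c + 0.55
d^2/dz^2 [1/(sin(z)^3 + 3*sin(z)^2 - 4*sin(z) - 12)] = (-9*sin(z)^6 - 33*sin(z)^5 - 16*sin(z)^4 - 24*sin(z)^3 - 130*sin(z)^2 + 48*sin(z) + 104)/(sin(z)^3 + 3*sin(z)^2 - 4*sin(z) - 12)^3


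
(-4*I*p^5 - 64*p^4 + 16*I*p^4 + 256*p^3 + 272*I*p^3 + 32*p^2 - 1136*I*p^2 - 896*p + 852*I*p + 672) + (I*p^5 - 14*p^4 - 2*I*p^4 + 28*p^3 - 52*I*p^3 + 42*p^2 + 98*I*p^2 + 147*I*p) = -3*I*p^5 - 78*p^4 + 14*I*p^4 + 284*p^3 + 220*I*p^3 + 74*p^2 - 1038*I*p^2 - 896*p + 999*I*p + 672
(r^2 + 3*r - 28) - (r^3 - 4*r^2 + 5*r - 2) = -r^3 + 5*r^2 - 2*r - 26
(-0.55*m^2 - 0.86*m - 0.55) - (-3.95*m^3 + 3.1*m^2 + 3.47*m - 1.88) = 3.95*m^3 - 3.65*m^2 - 4.33*m + 1.33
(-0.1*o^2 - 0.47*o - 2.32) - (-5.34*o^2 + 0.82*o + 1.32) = 5.24*o^2 - 1.29*o - 3.64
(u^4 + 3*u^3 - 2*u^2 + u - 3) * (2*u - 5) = 2*u^5 + u^4 - 19*u^3 + 12*u^2 - 11*u + 15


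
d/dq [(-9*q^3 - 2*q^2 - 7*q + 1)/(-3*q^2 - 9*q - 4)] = (27*q^4 + 162*q^3 + 105*q^2 + 22*q + 37)/(9*q^4 + 54*q^3 + 105*q^2 + 72*q + 16)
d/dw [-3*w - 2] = -3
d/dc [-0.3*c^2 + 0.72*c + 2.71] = 0.72 - 0.6*c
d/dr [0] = 0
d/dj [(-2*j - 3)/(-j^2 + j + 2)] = (2*j^2 - 2*j - (2*j - 1)*(2*j + 3) - 4)/(-j^2 + j + 2)^2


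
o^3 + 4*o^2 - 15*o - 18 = (o - 3)*(o + 1)*(o + 6)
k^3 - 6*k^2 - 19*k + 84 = (k - 7)*(k - 3)*(k + 4)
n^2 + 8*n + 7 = (n + 1)*(n + 7)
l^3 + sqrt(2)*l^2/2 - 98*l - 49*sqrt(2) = (l - 7*sqrt(2))*(l + sqrt(2)/2)*(l + 7*sqrt(2))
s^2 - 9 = (s - 3)*(s + 3)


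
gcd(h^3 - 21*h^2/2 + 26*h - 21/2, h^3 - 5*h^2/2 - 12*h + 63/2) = h - 3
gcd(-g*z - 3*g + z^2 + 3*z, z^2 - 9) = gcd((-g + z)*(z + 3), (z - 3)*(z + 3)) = z + 3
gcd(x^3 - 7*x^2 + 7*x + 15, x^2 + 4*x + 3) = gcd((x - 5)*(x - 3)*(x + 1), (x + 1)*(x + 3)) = x + 1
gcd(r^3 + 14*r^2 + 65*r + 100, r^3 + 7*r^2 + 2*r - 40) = r^2 + 9*r + 20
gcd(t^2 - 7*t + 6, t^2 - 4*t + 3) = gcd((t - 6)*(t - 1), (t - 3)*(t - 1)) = t - 1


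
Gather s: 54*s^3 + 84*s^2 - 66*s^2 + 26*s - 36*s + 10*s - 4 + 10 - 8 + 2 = 54*s^3 + 18*s^2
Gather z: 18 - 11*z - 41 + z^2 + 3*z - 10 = z^2 - 8*z - 33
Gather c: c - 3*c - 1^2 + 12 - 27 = -2*c - 16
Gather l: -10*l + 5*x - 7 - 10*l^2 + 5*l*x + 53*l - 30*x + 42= -10*l^2 + l*(5*x + 43) - 25*x + 35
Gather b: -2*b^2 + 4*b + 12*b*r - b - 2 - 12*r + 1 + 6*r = -2*b^2 + b*(12*r + 3) - 6*r - 1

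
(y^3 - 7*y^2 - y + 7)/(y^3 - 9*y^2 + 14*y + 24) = (y^2 - 8*y + 7)/(y^2 - 10*y + 24)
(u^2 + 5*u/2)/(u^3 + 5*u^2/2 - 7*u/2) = (2*u + 5)/(2*u^2 + 5*u - 7)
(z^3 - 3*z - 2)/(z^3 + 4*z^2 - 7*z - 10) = (z + 1)/(z + 5)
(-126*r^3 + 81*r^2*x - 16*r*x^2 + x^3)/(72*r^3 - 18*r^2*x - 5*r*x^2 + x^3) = (-7*r + x)/(4*r + x)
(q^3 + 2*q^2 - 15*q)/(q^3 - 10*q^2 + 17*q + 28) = q*(q^2 + 2*q - 15)/(q^3 - 10*q^2 + 17*q + 28)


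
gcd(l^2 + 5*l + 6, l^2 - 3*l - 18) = l + 3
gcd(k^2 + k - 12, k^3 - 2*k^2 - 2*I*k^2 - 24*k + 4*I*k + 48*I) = k + 4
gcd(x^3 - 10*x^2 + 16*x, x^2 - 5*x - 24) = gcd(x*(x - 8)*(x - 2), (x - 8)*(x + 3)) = x - 8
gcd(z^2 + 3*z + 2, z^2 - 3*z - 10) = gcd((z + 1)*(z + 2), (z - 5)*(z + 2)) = z + 2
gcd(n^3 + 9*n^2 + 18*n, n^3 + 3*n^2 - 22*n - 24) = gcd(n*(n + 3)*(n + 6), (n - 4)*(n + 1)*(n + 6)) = n + 6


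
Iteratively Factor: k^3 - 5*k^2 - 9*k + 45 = (k + 3)*(k^2 - 8*k + 15) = (k - 5)*(k + 3)*(k - 3)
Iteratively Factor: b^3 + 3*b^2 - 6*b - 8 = (b - 2)*(b^2 + 5*b + 4) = (b - 2)*(b + 4)*(b + 1)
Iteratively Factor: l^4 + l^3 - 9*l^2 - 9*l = (l - 3)*(l^3 + 4*l^2 + 3*l) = (l - 3)*(l + 3)*(l^2 + l) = l*(l - 3)*(l + 3)*(l + 1)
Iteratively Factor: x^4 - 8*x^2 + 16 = (x + 2)*(x^3 - 2*x^2 - 4*x + 8) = (x - 2)*(x + 2)*(x^2 - 4) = (x - 2)^2*(x + 2)*(x + 2)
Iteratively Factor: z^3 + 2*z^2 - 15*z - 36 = (z - 4)*(z^2 + 6*z + 9) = (z - 4)*(z + 3)*(z + 3)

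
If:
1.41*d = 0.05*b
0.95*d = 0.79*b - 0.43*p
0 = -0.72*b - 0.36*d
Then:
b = 0.00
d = 0.00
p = 0.00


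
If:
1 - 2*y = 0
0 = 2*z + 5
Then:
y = 1/2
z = -5/2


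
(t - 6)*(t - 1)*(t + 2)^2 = t^4 - 3*t^3 - 18*t^2 - 4*t + 24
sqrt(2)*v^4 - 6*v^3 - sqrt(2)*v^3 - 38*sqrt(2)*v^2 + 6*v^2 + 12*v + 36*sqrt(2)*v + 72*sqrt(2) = (v - 2)*(v - 6*sqrt(2))*(v + 3*sqrt(2))*(sqrt(2)*v + sqrt(2))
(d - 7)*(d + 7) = d^2 - 49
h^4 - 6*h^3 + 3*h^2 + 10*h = h*(h - 5)*(h - 2)*(h + 1)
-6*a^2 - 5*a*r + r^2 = (-6*a + r)*(a + r)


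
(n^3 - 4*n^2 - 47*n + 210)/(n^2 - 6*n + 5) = (n^2 + n - 42)/(n - 1)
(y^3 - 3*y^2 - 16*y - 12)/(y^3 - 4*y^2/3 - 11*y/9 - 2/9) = 9*(-y^3 + 3*y^2 + 16*y + 12)/(-9*y^3 + 12*y^2 + 11*y + 2)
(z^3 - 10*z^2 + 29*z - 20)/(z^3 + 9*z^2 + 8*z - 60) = (z^3 - 10*z^2 + 29*z - 20)/(z^3 + 9*z^2 + 8*z - 60)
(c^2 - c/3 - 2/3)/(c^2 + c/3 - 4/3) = (3*c + 2)/(3*c + 4)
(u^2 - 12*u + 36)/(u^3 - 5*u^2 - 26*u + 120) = (u - 6)/(u^2 + u - 20)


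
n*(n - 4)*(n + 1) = n^3 - 3*n^2 - 4*n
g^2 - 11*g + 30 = (g - 6)*(g - 5)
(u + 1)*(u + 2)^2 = u^3 + 5*u^2 + 8*u + 4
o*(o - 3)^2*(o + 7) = o^4 + o^3 - 33*o^2 + 63*o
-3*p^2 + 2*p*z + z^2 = (-p + z)*(3*p + z)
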